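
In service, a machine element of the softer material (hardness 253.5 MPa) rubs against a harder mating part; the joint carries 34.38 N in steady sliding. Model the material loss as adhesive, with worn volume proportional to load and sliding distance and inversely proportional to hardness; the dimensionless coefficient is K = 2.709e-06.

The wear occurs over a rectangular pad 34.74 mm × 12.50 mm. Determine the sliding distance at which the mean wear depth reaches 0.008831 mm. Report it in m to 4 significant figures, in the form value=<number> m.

value=1.044e+04 m

Displayed values are rounded; every step holds full precision, and one last rounding: 4 significant figures.
Hardness H = 253.5 MPa = 2.535e+08 Pa.
Pad sides 34.74 mm × 12.50 mm = 0.03474 m × 0.01250 m. Contact area A = 0.03474 m × 0.01250 m = 4.343e-04 m².
Depth limit h_lim = 0.008831 mm = 8.831e-06 m.
Working in SI base units: W = 34.38 N, H = 2.535e+08 Pa, K = 2.709e-06.
Limit volume V_lim = h_lim·A = 8.831e-06 · 4.343e-04 = 3.835e-09 m³.
So the life L = V_lim·H/(K·W) = 3.835e-09 · 2.535e+08 / (2.709e-06 · 34.38) = 1.044e+04 m.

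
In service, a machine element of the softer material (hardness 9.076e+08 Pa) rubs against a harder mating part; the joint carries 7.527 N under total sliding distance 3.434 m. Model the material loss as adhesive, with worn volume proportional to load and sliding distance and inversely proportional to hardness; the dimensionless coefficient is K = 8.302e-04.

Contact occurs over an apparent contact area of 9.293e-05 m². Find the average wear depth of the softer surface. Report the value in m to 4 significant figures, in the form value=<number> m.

value=2.544e-07 m

All arithmetic keeps full precision, and intermediate values are printed rounded. Rounded just once to four significant figures.
Restated in SI base units: W = 7.527 N, H = 9.076e+08 Pa, K = 8.302e-04.
By Archard's law, V = K·W·L/H = 8.302e-04 · 7.527 · 3.434 / 9.076e+08 = 2.364e-11 m³.
Depth of wear h = V/A = 2.364e-11 / 9.293e-05 = 2.544e-07 m.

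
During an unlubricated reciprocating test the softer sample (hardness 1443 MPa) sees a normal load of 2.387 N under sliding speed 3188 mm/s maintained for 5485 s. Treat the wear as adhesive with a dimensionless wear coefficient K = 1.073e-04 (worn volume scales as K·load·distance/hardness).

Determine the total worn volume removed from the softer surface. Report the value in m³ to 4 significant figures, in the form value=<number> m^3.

value=3.104e-09 m^3

Intermediate values are shown rounded; the computation keeps full precision — one final rounding, at 4 significant figures.
Convert: Sliding speed v = 3188 mm/s = 3.188 m/s. Path length L = v·t = 3.188 m/s × 5485 s = 1.749e+04 m.
Convert: Hardness H = 1443 MPa = 1.443e+09 Pa.
Restated in SI base units: W = 2.387 N, H = 1.443e+09 Pa, K = 1.073e-04.
Apply Archard: V = K·W·L/H = 1.073e-04 · 2.387 · 1.749e+04 / 1.443e+09 = 3.104e-09 m³.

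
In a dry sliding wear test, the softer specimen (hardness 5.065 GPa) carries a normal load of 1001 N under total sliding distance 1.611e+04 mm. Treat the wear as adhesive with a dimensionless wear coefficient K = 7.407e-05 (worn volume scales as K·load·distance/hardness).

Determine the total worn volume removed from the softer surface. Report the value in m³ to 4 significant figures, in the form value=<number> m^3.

value=2.358e-10 m^3

Every step runs at exact precision; intermediate values are printed rounded; a lone final rounding, at four significant figures.
Total distance L = 1.611e+04 mm = 16.11 m.
Hardness H = 5.065 GPa = 5.065e+09 Pa.
In SI base units: W = 1001 N, H = 5.065e+09 Pa, K = 7.407e-05.
Apply Archard: V = K·W·L/H = 7.407e-05 · 1001 · 16.11 / 5.065e+09 = 2.358e-10 m³.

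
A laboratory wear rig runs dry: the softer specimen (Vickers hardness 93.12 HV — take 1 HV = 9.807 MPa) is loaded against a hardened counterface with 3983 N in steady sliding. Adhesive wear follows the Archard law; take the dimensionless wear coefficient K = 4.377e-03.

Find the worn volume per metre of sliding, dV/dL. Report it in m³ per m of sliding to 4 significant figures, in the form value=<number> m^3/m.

All arithmetic holds full float precision. Intermediate values are shown rounded — rounded once at the end: 4 significant digits.
Convert: Hardness H = 93.12 HV × 9.807 MPa/HV = 913.2 MPa = 9.132e+08 Pa.
Collected in SI base units: W = 3983 N, H = 9.132e+08 Pa, K = 4.377e-03.
Rate of wear dV/dL = K·W/H (no L dependence): 4.377e-03 · 3983 / 9.132e+08 = 1.909e-08 m³/m.

value=1.909e-08 m^3/m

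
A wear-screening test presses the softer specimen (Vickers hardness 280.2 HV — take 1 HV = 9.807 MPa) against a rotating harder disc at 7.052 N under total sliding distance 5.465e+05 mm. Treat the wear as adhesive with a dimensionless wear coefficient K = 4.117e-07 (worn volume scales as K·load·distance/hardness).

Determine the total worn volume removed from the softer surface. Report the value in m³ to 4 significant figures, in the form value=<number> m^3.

All working math carries full precision; quoted intermediates are rounded — one final rounding: 4 significant figures.
Convert: The distance L = 5.465e+05 mm = 546.5 m.
Convert: Hardness H = 280.2 HV × 9.807 MPa/HV = 2748 MPa = 2.748e+09 Pa.
In SI base units, W = 7.052 N, H = 2.748e+09 Pa, K = 4.117e-07.
Apply Archard: V = K·W·L/H = 4.117e-07 · 7.052 · 546.5 / 2.748e+09 = 5.774e-13 m³.

value=5.774e-13 m^3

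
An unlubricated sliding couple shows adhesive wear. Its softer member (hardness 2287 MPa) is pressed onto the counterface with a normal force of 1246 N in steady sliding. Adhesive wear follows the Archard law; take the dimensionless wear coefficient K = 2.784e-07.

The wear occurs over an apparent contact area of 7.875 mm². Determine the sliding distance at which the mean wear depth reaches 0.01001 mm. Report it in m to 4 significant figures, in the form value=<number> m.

Printed values are rounded; all arithmetic holds full float precision; rounded once at the end, at four significant digits.
Hardness H = 2287 MPa = 2.287e+09 Pa.
Contact area A = 7.875 mm² = 7.875e-06 m².
Depth limit h_lim = 0.01001 mm = 1.001e-05 m.
Collected in SI base units: W = 1246 N, H = 2.287e+09 Pa, K = 2.784e-07.
Limit volume V_lim = h_lim·A = 1.001e-05 · 7.875e-06 = 7.883e-11 m³.
So the life L = V_lim·H/(K·W) = 7.883e-11 · 2.287e+09 / (2.784e-07 · 1246) = 519.7 m.

value=519.7 m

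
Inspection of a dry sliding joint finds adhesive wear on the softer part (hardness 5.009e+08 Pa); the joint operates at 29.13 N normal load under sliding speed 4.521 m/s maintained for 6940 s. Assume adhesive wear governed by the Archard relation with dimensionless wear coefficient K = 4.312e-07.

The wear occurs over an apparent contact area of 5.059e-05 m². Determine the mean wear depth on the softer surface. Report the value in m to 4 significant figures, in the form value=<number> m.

All working math runs at exact precision, and the intermediates appear rounded — rounded just once, at 4 significant figures.
Distance covered L = v·t = 4.521 m/s × 6940 s = 3.138e+04 m.
As SI base values: W = 29.13 N, H = 5.009e+08 Pa, K = 4.312e-07.
Worn volume V = K·W·L/H = 4.312e-07 · 29.13 · 3.138e+04 / 5.009e+08 = 7.868e-10 m³.
Average depth h = V/A = 7.868e-10 / 5.059e-05 = 1.555e-05 m.

value=1.555e-05 m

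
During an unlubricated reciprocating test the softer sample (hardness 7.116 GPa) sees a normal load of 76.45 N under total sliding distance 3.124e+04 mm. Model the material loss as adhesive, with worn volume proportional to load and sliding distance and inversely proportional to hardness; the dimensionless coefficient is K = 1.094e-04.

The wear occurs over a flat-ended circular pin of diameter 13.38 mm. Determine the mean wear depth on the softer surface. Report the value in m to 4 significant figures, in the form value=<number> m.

value=2.611e-07 m

Every step runs at full float precision, and the intermediates appear rounded — rounded just once, at four significant digits.
Convert: Path length L = 3.124e+04 mm = 31.24 m.
Convert: Hardness H = 7.116 GPa = 7.116e+09 Pa.
Convert: Pin diameter d = 13.38 mm = 0.01338 m. Contact area A = π·d²/4 = π·(0.01338 m)²/4 = 1.406e-04 m².
SI base units throughout: W = 76.45 N, H = 7.116e+09 Pa, K = 1.094e-04.
Apply Archard: V = K·W·L/H = 1.094e-04 · 76.45 · 31.24 / 7.116e+09 = 3.672e-11 m³.
Depth of wear h = V/A = 3.672e-11 / 1.406e-04 = 2.611e-07 m.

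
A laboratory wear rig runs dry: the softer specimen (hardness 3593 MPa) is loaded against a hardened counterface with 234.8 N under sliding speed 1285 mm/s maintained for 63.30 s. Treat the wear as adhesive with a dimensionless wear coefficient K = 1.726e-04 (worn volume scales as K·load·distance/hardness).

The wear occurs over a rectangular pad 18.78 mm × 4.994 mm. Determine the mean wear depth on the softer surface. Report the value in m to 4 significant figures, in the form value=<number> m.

Intermediates are shown rounded; every step keeps full float precision — rounded once at the end to 4 significant figures.
Sliding speed v = 1285 mm/s = 1.285 m/s. Distance covered L = v·t = 1.285 m/s × 63.30 s = 81.34 m.
Hardness H = 3593 MPa = 3.593e+09 Pa.
Pad sides 18.78 mm × 4.994 mm = 0.01878 m × 0.004994 m. Contact area A = 0.01878 m × 0.004994 m = 9.379e-05 m².
SI base units throughout: W = 234.8 N, H = 3.593e+09 Pa, K = 1.726e-04.
Archard volume V = K·W·L/H = 1.726e-04 · 234.8 · 81.34 / 3.593e+09 = 9.175e-10 m³.
Depth of wear h = V/A = 9.175e-10 / 9.379e-05 = 9.782e-06 m.

value=9.782e-06 m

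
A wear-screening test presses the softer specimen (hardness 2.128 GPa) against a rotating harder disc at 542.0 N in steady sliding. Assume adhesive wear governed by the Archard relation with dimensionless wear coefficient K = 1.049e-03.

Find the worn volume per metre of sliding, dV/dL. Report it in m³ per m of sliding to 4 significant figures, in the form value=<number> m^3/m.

Intermediates are printed rounded. Every step maintains full precision. Rounded just once, at 4 significant figures.
Convert: Hardness H = 2.128 GPa = 2.128e+09 Pa.
Expressed in SI base units: W = 542.0 N, H = 2.128e+09 Pa, K = 1.049e-03.
The wear rate dV/dL = K·W/H (independent of L): 1.049e-03 · 542.0 / 2.128e+09 = 2.672e-10 m³/m.

value=2.672e-10 m^3/m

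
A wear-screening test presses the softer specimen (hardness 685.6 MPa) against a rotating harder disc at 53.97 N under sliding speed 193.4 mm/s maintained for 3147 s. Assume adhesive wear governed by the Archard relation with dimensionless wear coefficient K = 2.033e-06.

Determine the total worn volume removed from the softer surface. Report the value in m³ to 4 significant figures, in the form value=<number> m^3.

The algebra maintains full precision, and shown intermediates are rounded; rounded once at the end, at 4 significant figures.
Sliding speed v = 193.4 mm/s = 0.1934 m/s. Distance covered L = v·t = 0.1934 m/s × 3147 s = 608.6 m.
Hardness H = 685.6 MPa = 6.856e+08 Pa.
Collected in SI base units: W = 53.97 N, H = 6.856e+08 Pa, K = 2.033e-06.
Archard volume V = K·W·L/H = 2.033e-06 · 53.97 · 608.6 / 6.856e+08 = 9.740e-11 m³.

value=9.740e-11 m^3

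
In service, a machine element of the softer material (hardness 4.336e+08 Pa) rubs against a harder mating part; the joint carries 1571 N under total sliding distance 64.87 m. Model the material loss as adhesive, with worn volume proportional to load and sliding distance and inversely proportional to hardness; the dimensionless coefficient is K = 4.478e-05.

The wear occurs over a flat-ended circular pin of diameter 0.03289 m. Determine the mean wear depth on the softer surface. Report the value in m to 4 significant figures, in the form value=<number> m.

value=1.239e-05 m

Quoted intermediates are rounded, and all working math keeps full float precision. Rounded just once: four significant figures.
Convert: Contact area A = π·d²/4 = π·(0.03289 m)²/4 = 8.496e-04 m².
As SI base values: W = 1571 N, H = 4.336e+08 Pa, K = 4.478e-05.
Worn volume V = K·W·L/H = 4.478e-05 · 1571 · 64.87 / 4.336e+08 = 1.052e-08 m³.
Depth of wear h = V/A = 1.052e-08 / 8.496e-04 = 1.239e-05 m.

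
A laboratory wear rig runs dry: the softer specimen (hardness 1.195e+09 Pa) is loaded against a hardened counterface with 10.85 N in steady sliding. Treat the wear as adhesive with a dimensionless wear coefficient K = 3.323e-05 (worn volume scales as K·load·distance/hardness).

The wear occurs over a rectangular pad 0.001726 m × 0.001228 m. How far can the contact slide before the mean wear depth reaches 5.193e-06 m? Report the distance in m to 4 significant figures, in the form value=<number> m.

value=36.48 m

Intermediate values are printed rounded, and the computation holds full precision, and a lone final rounding to four significant figures.
Contact area A = 0.001726 m × 0.001228 m = 2.120e-06 m².
Collected in SI base units: W = 10.85 N, H = 1.195e+09 Pa, K = 3.323e-05.
At the depth limit, V_lim = h_lim·A = 5.193e-06 · 2.120e-06 = 1.101e-11 m³.
Sliding life L = V_lim·H/(K·W) = 1.101e-11 · 1.195e+09 / (3.323e-05 · 10.85) = 36.48 m.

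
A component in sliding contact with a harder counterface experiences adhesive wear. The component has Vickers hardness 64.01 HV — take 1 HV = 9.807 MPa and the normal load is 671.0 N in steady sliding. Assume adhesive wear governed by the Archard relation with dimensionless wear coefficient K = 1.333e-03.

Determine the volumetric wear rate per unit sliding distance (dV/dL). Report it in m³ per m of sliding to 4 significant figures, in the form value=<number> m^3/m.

Every step carries exact precision — the intermediates are shown rounded; rounded once at the end to 4 significant figures.
Convert: Hardness H = 64.01 HV × 9.807 MPa/HV = 627.7 MPa = 6.277e+08 Pa.
In SI base units: W = 671.0 N, H = 6.277e+08 Pa, K = 1.333e-03.
Volumetric rate dV/dL = K·W/H, per unit distance: 1.333e-03 · 671.0 / 6.277e+08 = 1.425e-09 m³/m.

value=1.425e-09 m^3/m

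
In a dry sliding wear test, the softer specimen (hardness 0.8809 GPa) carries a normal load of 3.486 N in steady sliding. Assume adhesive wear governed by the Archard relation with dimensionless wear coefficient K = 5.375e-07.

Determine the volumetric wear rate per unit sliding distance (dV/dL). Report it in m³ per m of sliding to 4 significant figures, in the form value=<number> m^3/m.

value=2.127e-15 m^3/m

Quoted intermediates are rounded; every step maintains exact precision — rounded just once: 4 significant digits.
Hardness H = 0.8809 GPa = 8.809e+08 Pa.
In SI base units: W = 3.486 N, H = 8.809e+08 Pa, K = 5.375e-07.
Sliding wear rate dV/dL = K·W/H: 5.375e-07 · 3.486 / 8.809e+08 = 2.127e-15 m³/m.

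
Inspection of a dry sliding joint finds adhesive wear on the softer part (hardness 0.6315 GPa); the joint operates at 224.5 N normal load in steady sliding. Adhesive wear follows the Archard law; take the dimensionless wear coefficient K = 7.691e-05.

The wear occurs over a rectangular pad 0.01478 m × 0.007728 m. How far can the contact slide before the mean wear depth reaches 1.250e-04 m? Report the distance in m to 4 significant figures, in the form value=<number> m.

value=522.2 m

The intermediates are shown rounded. The computation keeps exact precision, and one final rounding to four significant figures.
Convert: Hardness H = 0.6315 GPa = 6.315e+08 Pa.
Convert: Contact area A = 0.01478 m × 0.007728 m = 1.142e-04 m².
Expressed in SI base units: W = 224.5 N, H = 6.315e+08 Pa, K = 7.691e-05.
Wearable volume V_lim = h_lim·A = 1.250e-04 · 1.142e-04 = 1.428e-08 m³.
So the life L = V_lim·H/(K·W) = 1.428e-08 · 6.315e+08 / (7.691e-05 · 224.5) = 522.2 m.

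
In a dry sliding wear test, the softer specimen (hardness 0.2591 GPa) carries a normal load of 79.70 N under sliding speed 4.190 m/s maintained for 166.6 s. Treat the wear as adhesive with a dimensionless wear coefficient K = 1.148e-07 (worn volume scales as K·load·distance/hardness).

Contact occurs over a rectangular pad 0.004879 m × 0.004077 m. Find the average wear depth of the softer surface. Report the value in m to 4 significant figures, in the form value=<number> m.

value=1.239e-06 m

The computation runs at full precision. The intermediates are shown rounded; one final rounding, at four significant digits.
Convert: The distance L = v·t = 4.190 m/s × 166.6 s = 698.1 m.
Convert: Hardness H = 0.2591 GPa = 2.591e+08 Pa.
Convert: Contact area A = 0.004879 m × 0.004077 m = 1.989e-05 m².
Expressed in SI base units: W = 79.70 N, H = 2.591e+08 Pa, K = 1.148e-07.
Wear volume V = K·W·L/H = 1.148e-07 · 79.70 · 698.1 / 2.591e+08 = 2.465e-11 m³.
Average depth h = V/A = 2.465e-11 / 1.989e-05 = 1.239e-06 m.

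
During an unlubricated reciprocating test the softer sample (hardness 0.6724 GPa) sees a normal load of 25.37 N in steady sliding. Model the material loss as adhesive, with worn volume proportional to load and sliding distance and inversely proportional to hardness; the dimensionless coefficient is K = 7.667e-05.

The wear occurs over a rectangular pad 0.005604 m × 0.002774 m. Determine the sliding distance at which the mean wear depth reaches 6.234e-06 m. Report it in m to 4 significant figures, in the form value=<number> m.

value=33.50 m

Each operation maintains full float precision — shown intermediates are rounded — rounded just once: four significant figures.
Hardness H = 0.6724 GPa = 6.724e+08 Pa.
Contact area A = 0.005604 m × 0.002774 m = 1.555e-05 m².
Restated in SI base units: W = 25.37 N, H = 6.724e+08 Pa, K = 7.667e-05.
Limit volume V_lim = h_lim·A = 6.234e-06 · 1.555e-05 = 9.691e-11 m³.
So the life L = V_lim·H/(K·W) = 9.691e-11 · 6.724e+08 / (7.667e-05 · 25.37) = 33.50 m.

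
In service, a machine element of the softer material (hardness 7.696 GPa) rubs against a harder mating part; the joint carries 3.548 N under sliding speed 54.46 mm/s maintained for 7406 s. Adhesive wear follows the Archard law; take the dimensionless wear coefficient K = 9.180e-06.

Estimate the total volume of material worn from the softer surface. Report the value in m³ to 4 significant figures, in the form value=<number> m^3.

Every step carries exact precision, and intermediates appear rounded, and rounded once at the end: 4 significant figures.
Sliding speed v = 54.46 mm/s = 0.05446 m/s. Path length L = v·t = 0.05446 m/s × 7406 s = 403.3 m.
Hardness H = 7.696 GPa = 7.696e+09 Pa.
In SI base units, W = 3.548 N, H = 7.696e+09 Pa, K = 9.180e-06.
Archard volume V = K·W·L/H = 9.180e-06 · 3.548 · 403.3 / 7.696e+09 = 1.707e-12 m³.

value=1.707e-12 m^3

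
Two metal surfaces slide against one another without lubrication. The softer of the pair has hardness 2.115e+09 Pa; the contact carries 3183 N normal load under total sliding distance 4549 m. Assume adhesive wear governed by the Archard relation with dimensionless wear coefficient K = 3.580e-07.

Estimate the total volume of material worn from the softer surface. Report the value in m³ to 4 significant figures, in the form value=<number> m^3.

value=2.451e-09 m^3

Printed values are rounded, and every step carries exact precision. Rounded just once, at 4 significant figures.
Restated in SI base units: W = 3183 N, H = 2.115e+09 Pa, K = 3.580e-07.
Apply Archard: V = K·W·L/H = 3.580e-07 · 3183 · 4549 / 2.115e+09 = 2.451e-09 m³.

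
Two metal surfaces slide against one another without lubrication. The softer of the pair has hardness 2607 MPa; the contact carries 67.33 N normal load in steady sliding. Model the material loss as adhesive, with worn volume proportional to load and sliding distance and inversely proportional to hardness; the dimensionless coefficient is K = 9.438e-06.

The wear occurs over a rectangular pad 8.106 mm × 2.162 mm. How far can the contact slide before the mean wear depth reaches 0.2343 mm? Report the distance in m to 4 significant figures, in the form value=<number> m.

Intermediate values are printed rounded. Every step carries full float precision — rounded just once, at four significant figures.
Hardness H = 2607 MPa = 2.607e+09 Pa.
Pad sides 8.106 mm × 2.162 mm = 0.008106 m × 0.002162 m. Contact area A = 0.008106 m × 0.002162 m = 1.753e-05 m².
Depth limit h_lim = 0.2343 mm = 2.343e-04 m.
In SI base units, W = 67.33 N, H = 2.607e+09 Pa, K = 9.438e-06.
Permissible volume V_lim = h_lim·A = 2.343e-04 · 1.753e-05 = 4.106e-09 m³.
So the life L = V_lim·H/(K·W) = 4.106e-09 · 2.607e+09 / (9.438e-06 · 67.33) = 1.685e+04 m.

value=1.685e+04 m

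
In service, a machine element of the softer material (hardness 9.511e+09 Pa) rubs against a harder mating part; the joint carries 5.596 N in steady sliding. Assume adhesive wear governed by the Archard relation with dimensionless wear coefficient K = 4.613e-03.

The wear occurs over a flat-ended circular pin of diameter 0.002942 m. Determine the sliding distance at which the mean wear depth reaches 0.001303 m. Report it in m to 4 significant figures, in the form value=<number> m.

Each operation holds full float precision — the intermediates appear rounded. Rounded once at the end: four significant figures.
Convert: Contact area A = π·d²/4 = π·(0.002942 m)²/4 = 6.798e-06 m².
Expressed in SI base units: W = 5.596 N, H = 9.511e+09 Pa, K = 4.613e-03.
Limit volume V_lim = h_lim·A = 0.001303 · 6.798e-06 = 8.858e-09 m³.
Life L = V_lim·H/(K·W) = 8.858e-09 · 9.511e+09 / (4.613e-03 · 5.596) = 3264 m.

value=3264 m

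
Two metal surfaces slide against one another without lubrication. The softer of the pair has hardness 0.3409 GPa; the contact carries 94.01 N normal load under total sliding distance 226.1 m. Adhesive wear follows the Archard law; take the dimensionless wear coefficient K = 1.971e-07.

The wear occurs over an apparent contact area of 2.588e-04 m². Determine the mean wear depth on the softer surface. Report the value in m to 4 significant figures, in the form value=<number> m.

value=4.749e-08 m

All working math carries exact precision; the intermediates are shown rounded; rounded just once, at four significant figures.
Hardness H = 0.3409 GPa = 3.409e+08 Pa.
In SI base units: W = 94.01 N, H = 3.409e+08 Pa, K = 1.971e-07.
Wear volume V = K·W·L/H = 1.971e-07 · 94.01 · 226.1 / 3.409e+08 = 1.229e-11 m³.
Depth h = V/A = 1.229e-11 / 2.588e-04 = 4.749e-08 m.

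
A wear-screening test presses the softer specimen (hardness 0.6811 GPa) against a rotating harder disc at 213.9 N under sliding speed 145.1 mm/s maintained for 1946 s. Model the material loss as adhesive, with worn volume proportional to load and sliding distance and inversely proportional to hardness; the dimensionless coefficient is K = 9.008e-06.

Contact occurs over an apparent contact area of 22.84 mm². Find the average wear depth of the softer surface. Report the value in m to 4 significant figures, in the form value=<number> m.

value=3.497e-05 m

Intermediates appear rounded. All working math runs at full float precision — rounded once at the end: four significant figures.
Sliding speed v = 145.1 mm/s = 0.1451 m/s. Distance covered L = v·t = 0.1451 m/s × 1946 s = 282.4 m.
Hardness H = 0.6811 GPa = 6.811e+08 Pa.
Contact area A = 22.84 mm² = 2.284e-05 m².
In SI base units, W = 213.9 N, H = 6.811e+08 Pa, K = 9.008e-06.
Archard volume V = K·W·L/H = 9.008e-06 · 213.9 · 282.4 / 6.811e+08 = 7.988e-10 m³.
Depth of wear h = V/A = 7.988e-10 / 2.284e-05 = 3.497e-05 m.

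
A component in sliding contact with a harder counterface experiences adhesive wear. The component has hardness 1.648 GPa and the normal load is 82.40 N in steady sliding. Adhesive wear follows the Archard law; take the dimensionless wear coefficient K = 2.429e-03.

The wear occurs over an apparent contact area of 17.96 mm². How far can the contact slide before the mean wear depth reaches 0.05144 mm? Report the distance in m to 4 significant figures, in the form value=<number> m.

value=7.607 m

Intermediates appear rounded — the computation holds full float precision — a lone final rounding to 4 significant figures.
Hardness H = 1.648 GPa = 1.648e+09 Pa.
Contact area A = 17.96 mm² = 1.796e-05 m².
Depth limit h_lim = 0.05144 mm = 5.144e-05 m.
Expressed in SI base units: W = 82.40 N, H = 1.648e+09 Pa, K = 2.429e-03.
At the depth limit, V_lim = h_lim·A = 5.144e-05 · 1.796e-05 = 9.239e-10 m³.
Thus life L = V_lim·H/(K·W) = 9.239e-10 · 1.648e+09 / (2.429e-03 · 82.40) = 7.607 m.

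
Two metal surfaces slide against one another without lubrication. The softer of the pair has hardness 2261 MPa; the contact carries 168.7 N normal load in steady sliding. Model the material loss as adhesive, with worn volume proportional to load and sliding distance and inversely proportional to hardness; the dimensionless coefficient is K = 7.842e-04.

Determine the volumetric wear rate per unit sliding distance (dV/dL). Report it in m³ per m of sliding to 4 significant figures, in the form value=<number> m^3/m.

The computation holds exact precision; intermediate values appear rounded — one final rounding: four significant figures.
Convert: Hardness H = 2261 MPa = 2.261e+09 Pa.
As SI base values: W = 168.7 N, H = 2.261e+09 Pa, K = 7.842e-04.
The wear rate dV/dL = K·W/H (no L dependence): 7.842e-04 · 168.7 / 2.261e+09 = 5.851e-11 m³/m.

value=5.851e-11 m^3/m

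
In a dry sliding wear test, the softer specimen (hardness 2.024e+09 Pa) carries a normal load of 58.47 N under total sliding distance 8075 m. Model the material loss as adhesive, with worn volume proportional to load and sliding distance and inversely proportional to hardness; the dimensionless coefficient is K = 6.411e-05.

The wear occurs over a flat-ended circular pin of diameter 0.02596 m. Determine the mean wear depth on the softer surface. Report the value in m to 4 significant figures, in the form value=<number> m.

Every step maintains full float precision. Displayed values are rounded; a single final rounding to 4 significant digits.
Contact area A = π·d²/4 = π·(0.02596 m)²/4 = 5.293e-04 m².
In SI base units: W = 58.47 N, H = 2.024e+09 Pa, K = 6.411e-05.
Wear volume V = K·W·L/H = 6.411e-05 · 58.47 · 8075 / 2.024e+09 = 1.496e-08 m³.
Depth of wear h = V/A = 1.496e-08 / 5.293e-04 = 2.825e-05 m.

value=2.825e-05 m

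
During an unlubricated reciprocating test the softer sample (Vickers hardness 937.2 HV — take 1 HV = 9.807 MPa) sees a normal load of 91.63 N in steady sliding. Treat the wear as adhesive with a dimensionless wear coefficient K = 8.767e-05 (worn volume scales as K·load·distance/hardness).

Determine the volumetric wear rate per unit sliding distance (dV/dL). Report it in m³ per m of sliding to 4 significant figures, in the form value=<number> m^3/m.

value=8.740e-13 m^3/m

All arithmetic maintains exact precision. Intermediate values appear rounded; a single final rounding to 4 significant digits.
Hardness H = 937.2 HV × 9.807 MPa/HV = 9191 MPa = 9.191e+09 Pa.
Expressed in SI base units: W = 91.63 N, H = 9.191e+09 Pa, K = 8.767e-05.
Wear rate dV/dL = K·W/H, per unit distance: 8.767e-05 · 91.63 / 9.191e+09 = 8.740e-13 m³/m.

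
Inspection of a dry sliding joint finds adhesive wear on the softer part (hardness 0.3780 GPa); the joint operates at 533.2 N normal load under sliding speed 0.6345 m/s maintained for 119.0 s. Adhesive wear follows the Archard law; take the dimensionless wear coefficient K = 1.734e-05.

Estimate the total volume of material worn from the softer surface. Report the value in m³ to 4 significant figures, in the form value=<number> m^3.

All working math keeps full precision; intermediates are shown rounded; a lone final rounding: four significant digits.
Convert: The distance L = v·t = 0.6345 m/s × 119.0 s = 75.51 m.
Convert: Hardness H = 0.3780 GPa = 3.780e+08 Pa.
Working in SI base units: W = 533.2 N, H = 3.780e+08 Pa, K = 1.734e-05.
Volume removed: V = K·W·L/H = 1.734e-05 · 533.2 · 75.51 / 3.780e+08 = 1.847e-09 m³.

value=1.847e-09 m^3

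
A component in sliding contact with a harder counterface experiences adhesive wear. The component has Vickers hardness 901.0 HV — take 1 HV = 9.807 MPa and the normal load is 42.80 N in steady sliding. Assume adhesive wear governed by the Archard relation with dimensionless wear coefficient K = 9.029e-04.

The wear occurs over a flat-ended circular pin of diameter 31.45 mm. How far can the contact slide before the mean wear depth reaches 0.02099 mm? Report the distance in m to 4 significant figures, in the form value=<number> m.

The algebra holds full precision. Intermediates are shown rounded; one final rounding to four significant figures.
Hardness H = 901.0 HV × 9.807 MPa/HV = 8836 MPa = 8.836e+09 Pa.
Pin diameter d = 31.45 mm = 0.03145 m. Contact area A = π·d²/4 = π·(0.03145 m)²/4 = 7.768e-04 m².
Depth limit h_lim = 0.02099 mm = 2.099e-05 m.
Working in SI base units: W = 42.80 N, H = 8.836e+09 Pa, K = 9.029e-04.
At the depth limit, V_lim = h_lim·A = 2.099e-05 · 7.768e-04 = 1.631e-08 m³.
Inverting, life L = V_lim·H/(K·W) = 1.631e-08 · 8.836e+09 / (9.029e-04 · 42.80) = 3728 m.

value=3728 m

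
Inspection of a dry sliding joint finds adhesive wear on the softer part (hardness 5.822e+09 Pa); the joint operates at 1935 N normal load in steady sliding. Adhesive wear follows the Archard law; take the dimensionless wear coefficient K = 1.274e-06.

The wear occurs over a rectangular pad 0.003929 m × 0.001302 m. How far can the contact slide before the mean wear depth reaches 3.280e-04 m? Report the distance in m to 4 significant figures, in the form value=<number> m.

value=3963 m

Intermediate values are printed rounded; all working math carries full precision. Rounded just once, at four significant digits.
Contact area A = 0.003929 m × 0.001302 m = 5.116e-06 m².
Expressed in SI base units: W = 1935 N, H = 5.822e+09 Pa, K = 1.274e-06.
Permissible volume V_lim = h_lim·A = 3.280e-04 · 5.116e-06 = 1.678e-09 m³.
Thus life L = V_lim·H/(K·W) = 1.678e-09 · 5.822e+09 / (1.274e-06 · 1935) = 3963 m.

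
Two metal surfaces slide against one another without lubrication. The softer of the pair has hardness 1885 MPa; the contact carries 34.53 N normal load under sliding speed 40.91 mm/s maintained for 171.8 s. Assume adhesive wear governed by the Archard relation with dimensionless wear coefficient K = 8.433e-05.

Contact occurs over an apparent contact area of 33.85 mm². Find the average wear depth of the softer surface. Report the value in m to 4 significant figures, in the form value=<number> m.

The intermediates are displayed rounded. Each operation carries full precision — rounded just once, at 4 significant figures.
Sliding speed v = 40.91 mm/s = 0.04091 m/s. Sliding distance L = v·t = 0.04091 m/s × 171.8 s = 7.028 m.
Hardness H = 1885 MPa = 1.885e+09 Pa.
Contact area A = 33.85 mm² = 3.385e-05 m².
Restated in SI base units: W = 34.53 N, H = 1.885e+09 Pa, K = 8.433e-05.
Worn volume V = K·W·L/H = 8.433e-05 · 34.53 · 7.028 / 1.885e+09 = 1.086e-11 m³.
Mean depth h = V/A = 1.086e-11 / 3.385e-05 = 3.207e-07 m.

value=3.207e-07 m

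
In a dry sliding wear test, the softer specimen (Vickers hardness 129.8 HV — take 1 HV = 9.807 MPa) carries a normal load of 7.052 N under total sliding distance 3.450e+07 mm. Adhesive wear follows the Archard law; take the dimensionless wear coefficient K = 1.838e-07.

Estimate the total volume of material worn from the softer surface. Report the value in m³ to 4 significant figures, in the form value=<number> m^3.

Each operation runs at full precision, and intermediate values are displayed rounded — a lone final rounding, at four significant figures.
Distance covered L = 3.450e+07 mm = 3.450e+04 m.
Hardness H = 129.8 HV × 9.807 MPa/HV = 1273 MPa = 1.273e+09 Pa.
In SI base units: W = 7.052 N, H = 1.273e+09 Pa, K = 1.838e-07.
Archard relation: V = K·W·L/H = 1.838e-07 · 7.052 · 3.450e+04 / 1.273e+09 = 3.513e-11 m³.

value=3.513e-11 m^3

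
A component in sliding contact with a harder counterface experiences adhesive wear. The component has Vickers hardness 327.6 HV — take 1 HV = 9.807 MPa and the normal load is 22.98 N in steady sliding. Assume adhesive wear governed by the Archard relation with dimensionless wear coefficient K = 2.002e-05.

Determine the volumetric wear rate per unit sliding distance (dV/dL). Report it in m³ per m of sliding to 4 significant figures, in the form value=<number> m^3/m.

All arithmetic runs at exact precision — intermediate values are shown rounded. Rounded just once: four significant digits.
Convert: Hardness H = 327.6 HV × 9.807 MPa/HV = 3213 MPa = 3.213e+09 Pa.
As SI base values: W = 22.98 N, H = 3.213e+09 Pa, K = 2.002e-05.
Sliding wear rate dV/dL = K·W/H, so: 2.002e-05 · 22.98 / 3.213e+09 = 1.432e-13 m³/m.

value=1.432e-13 m^3/m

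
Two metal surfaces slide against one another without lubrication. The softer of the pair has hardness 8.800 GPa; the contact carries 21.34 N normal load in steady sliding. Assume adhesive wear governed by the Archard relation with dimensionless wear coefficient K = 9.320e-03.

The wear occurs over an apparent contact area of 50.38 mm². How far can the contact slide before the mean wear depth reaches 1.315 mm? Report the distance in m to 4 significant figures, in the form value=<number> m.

Every step runs at exact precision; intermediate values are displayed rounded, and a lone final rounding: four significant figures.
Hardness H = 8.800 GPa = 8.800e+09 Pa.
Contact area A = 50.38 mm² = 5.038e-05 m².
Depth limit h_lim = 1.315 mm = 0.001315 m.
Restated in SI base units: W = 21.34 N, H = 8.800e+09 Pa, K = 9.320e-03.
Allowed volume V_lim = h_lim·A = 0.001315 · 5.038e-05 = 6.625e-08 m³.
Sliding life L = V_lim·H/(K·W) = 6.625e-08 · 8.800e+09 / (9.320e-03 · 21.34) = 2931 m.

value=2931 m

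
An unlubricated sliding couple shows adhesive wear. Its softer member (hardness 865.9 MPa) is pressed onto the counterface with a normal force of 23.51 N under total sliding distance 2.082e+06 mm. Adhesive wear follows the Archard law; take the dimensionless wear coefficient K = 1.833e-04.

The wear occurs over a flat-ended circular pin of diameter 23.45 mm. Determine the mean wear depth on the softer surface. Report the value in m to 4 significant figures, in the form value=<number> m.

The algebra maintains full precision, and quoted intermediates are rounded; rounded just once: four significant digits.
Total distance L = 2.082e+06 mm = 2082 m.
Hardness H = 865.9 MPa = 8.659e+08 Pa.
Pin diameter d = 23.45 mm = 0.02345 m. Contact area A = π·d²/4 = π·(0.02345 m)²/4 = 4.319e-04 m².
In SI base units, W = 23.51 N, H = 8.659e+08 Pa, K = 1.833e-04.
Archard relation: V = K·W·L/H = 1.833e-04 · 23.51 · 2082 / 8.659e+08 = 1.036e-08 m³.
Mean depth h = V/A = 1.036e-08 / 4.319e-04 = 2.399e-05 m.

value=2.399e-05 m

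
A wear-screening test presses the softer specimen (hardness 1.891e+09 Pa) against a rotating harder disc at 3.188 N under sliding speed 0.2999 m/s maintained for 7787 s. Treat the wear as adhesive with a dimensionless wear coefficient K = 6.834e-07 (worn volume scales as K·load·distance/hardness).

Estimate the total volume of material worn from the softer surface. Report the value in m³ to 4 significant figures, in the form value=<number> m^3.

All working math keeps full precision — shown intermediates are rounded. Rounded just once, at four significant figures.
Distance covered L = v·t = 0.2999 m/s × 7787 s = 2335 m.
Expressed in SI base units: W = 3.188 N, H = 1.891e+09 Pa, K = 6.834e-07.
Wear volume V = K·W·L/H = 6.834e-07 · 3.188 · 2335 / 1.891e+09 = 2.691e-12 m³.

value=2.691e-12 m^3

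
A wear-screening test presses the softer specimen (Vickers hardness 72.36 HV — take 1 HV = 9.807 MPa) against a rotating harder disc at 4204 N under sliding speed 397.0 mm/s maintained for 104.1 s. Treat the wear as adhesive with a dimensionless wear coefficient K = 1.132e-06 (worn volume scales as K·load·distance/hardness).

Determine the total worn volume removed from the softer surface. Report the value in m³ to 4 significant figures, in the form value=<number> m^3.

value=2.772e-10 m^3

The intermediates are shown rounded — the algebra runs at full precision. Rounded just once to 4 significant digits.
Convert: Sliding speed v = 397.0 mm/s = 0.3970 m/s. Distance L = v·t = 0.3970 m/s × 104.1 s = 41.33 m.
Convert: Hardness H = 72.36 HV × 9.807 MPa/HV = 709.6 MPa = 7.096e+08 Pa.
In SI base units: W = 4204 N, H = 7.096e+08 Pa, K = 1.132e-06.
By Archard's law, V = K·W·L/H = 1.132e-06 · 4204 · 41.33 / 7.096e+08 = 2.772e-10 m³.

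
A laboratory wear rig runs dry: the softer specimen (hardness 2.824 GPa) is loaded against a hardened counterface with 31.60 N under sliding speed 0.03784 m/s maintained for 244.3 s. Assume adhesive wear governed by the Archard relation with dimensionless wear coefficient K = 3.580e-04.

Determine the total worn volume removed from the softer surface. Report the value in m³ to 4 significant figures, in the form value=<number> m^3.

value=3.703e-11 m^3

The intermediates are printed rounded, and each operation carries full float precision; one last rounding, at four significant figures.
Convert: The distance L = v·t = 0.03784 m/s × 244.3 s = 9.244 m.
Convert: Hardness H = 2.824 GPa = 2.824e+09 Pa.
SI base units throughout: W = 31.60 N, H = 2.824e+09 Pa, K = 3.580e-04.
Wear volume V = K·W·L/H = 3.580e-04 · 31.60 · 9.244 / 2.824e+09 = 3.703e-11 m³.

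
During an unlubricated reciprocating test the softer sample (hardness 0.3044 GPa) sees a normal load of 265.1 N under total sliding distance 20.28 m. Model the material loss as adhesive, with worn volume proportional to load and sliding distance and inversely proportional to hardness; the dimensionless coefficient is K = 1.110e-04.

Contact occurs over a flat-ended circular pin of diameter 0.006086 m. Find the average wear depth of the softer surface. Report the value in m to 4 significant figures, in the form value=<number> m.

value=6.739e-05 m

Each operation maintains full float precision — intermediate values are shown rounded, and rounded once at the end, at four significant digits.
Hardness H = 0.3044 GPa = 3.044e+08 Pa.
Contact area A = π·d²/4 = π·(0.006086 m)²/4 = 2.909e-05 m².
Expressed in SI base units: W = 265.1 N, H = 3.044e+08 Pa, K = 1.110e-04.
The Archard volume V = K·W·L/H = 1.110e-04 · 265.1 · 20.28 / 3.044e+08 = 1.960e-09 m³.
Depth of wear h = V/A = 1.960e-09 / 2.909e-05 = 6.739e-05 m.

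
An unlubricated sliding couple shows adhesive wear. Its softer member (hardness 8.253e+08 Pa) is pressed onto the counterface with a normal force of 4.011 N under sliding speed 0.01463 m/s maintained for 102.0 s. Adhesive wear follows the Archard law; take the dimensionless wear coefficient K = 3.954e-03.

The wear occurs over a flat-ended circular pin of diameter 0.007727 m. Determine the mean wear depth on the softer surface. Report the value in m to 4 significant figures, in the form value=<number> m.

Printed values are rounded. The algebra maintains full float precision — rounded just once, at four significant figures.
Convert: The distance L = v·t = 0.01463 m/s × 102.0 s = 1.492 m.
Convert: Contact area A = π·d²/4 = π·(0.007727 m)²/4 = 4.689e-05 m².
Working in SI base units: W = 4.011 N, H = 8.253e+08 Pa, K = 3.954e-03.
Worn volume V = K·W·L/H = 3.954e-03 · 4.011 · 1.492 / 8.253e+08 = 2.868e-11 m³.
Mean wear depth h = V/A = 2.868e-11 / 4.689e-05 = 6.115e-07 m.

value=6.115e-07 m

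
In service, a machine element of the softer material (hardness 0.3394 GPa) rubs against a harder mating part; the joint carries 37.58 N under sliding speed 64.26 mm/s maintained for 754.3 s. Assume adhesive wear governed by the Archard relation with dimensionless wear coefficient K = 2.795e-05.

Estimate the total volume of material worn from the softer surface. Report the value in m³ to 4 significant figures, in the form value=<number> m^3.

The intermediates are printed rounded — the computation carries full precision, and rounded once at the end to 4 significant figures.
Sliding speed v = 64.26 mm/s = 0.06426 m/s. Sliding distance L = v·t = 0.06426 m/s × 754.3 s = 48.47 m.
Hardness H = 0.3394 GPa = 3.394e+08 Pa.
Collected in SI base units: W = 37.58 N, H = 3.394e+08 Pa, K = 2.795e-05.
Archard relation: V = K·W·L/H = 2.795e-05 · 37.58 · 48.47 / 3.394e+08 = 1.500e-10 m³.

value=1.500e-10 m^3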